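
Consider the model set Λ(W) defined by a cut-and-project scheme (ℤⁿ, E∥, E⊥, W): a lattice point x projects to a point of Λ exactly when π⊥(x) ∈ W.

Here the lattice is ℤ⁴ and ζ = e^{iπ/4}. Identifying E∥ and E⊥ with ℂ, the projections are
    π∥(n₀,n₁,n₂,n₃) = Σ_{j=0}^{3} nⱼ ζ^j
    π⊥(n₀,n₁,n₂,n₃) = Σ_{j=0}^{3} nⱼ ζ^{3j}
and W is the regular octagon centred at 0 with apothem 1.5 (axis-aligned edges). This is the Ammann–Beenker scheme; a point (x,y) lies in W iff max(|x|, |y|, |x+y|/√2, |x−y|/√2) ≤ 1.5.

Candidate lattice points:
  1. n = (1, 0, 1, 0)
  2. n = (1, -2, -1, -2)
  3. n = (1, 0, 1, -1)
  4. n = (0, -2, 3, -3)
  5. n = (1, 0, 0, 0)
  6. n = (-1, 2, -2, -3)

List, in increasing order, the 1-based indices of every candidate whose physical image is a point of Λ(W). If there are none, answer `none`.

π⊥(n) = n₀ + n₁ζ³ + n₂ζ⁶ + n₃ζ⁹ where ζ = e^{iπ/4}.
#1 (1, 0, 1, 0): internal (1.00000, -1.00000); octagon support 1.41421 vs apothem 1.5 → ∈ W
#2 (1, -2, -1, -2): internal (1.00000, -1.82843); octagon support 2.00000 vs apothem 1.5 → ∉ W
#3 (1, 0, 1, -1): internal (0.29289, -1.70711); octagon support 1.70711 vs apothem 1.5 → ∉ W
#4 (0, -2, 3, -3): internal (-0.70711, -6.53553); octagon support 6.53553 vs apothem 1.5 → ∉ W
#5 (1, 0, 0, 0): internal (1.00000, 0.00000); octagon support 1.00000 vs apothem 1.5 → ∈ W
#6 (-1, 2, -2, -3): internal (-4.53553, 1.29289); octagon support 4.53553 vs apothem 1.5 → ∉ W

1, 5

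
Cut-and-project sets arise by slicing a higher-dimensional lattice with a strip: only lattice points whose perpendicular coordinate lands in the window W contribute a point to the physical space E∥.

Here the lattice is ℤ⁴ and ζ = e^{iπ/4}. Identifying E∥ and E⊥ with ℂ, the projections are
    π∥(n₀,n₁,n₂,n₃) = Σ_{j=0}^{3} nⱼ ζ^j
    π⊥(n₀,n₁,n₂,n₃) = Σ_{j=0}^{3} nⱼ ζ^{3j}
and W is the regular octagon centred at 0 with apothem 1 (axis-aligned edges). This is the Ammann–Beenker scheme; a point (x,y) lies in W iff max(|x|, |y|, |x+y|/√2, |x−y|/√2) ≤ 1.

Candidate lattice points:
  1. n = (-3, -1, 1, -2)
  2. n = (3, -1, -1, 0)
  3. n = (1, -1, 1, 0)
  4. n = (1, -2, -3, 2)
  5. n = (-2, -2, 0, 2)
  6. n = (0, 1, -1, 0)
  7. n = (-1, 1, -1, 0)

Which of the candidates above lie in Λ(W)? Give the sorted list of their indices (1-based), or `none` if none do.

Internal map: ζ^{3j} for j=0..3 gives (1,0), (−√2/2,√2/2), (0,−1), (√2/2,√2/2).
#1 (-3, -1, 1, -2): internal (-3.707107, -3.121320); octagon support 4.828427 vs apothem 1 → ∉ W
#2 (3, -1, -1, 0): internal (3.707107, 0.292893); octagon support 3.707107 vs apothem 1 → ∉ W
#3 (1, -1, 1, 0): internal (1.707107, -1.707107); octagon support 2.414214 vs apothem 1 → ∉ W
#4 (1, -2, -3, 2): internal (3.828427, 3.000000); octagon support 4.828427 vs apothem 1 → ∉ W
#5 (-2, -2, 0, 2): internal (0.828427, 0.000000); octagon support 0.828427 vs apothem 1 → ∈ W
#6 (0, 1, -1, 0): internal (-0.707107, 1.707107); octagon support 1.707107 vs apothem 1 → ∉ W
#7 (-1, 1, -1, 0): internal (-1.707107, 1.707107); octagon support 2.414214 vs apothem 1 → ∉ W

5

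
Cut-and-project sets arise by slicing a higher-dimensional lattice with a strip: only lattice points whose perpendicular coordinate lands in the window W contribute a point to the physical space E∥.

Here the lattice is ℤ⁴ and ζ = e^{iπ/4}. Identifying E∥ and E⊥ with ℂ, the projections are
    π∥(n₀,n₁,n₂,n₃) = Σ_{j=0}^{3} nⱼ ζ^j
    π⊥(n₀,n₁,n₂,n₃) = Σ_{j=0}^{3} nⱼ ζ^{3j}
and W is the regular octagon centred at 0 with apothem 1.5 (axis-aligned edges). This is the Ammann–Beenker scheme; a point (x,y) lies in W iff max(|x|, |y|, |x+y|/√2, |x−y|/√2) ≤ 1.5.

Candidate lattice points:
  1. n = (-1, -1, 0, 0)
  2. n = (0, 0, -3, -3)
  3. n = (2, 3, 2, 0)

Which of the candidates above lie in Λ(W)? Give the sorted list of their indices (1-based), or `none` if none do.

π⊥(n) = n₀ + n₁ζ³ + n₂ζ⁶ + n₃ζ⁹ where ζ = e^{iπ/4}.
#1 (-1, -1, 0, 0): internal (-0.29289, -0.70711); octagon support 0.70711 vs apothem 1.5 → ∈ W
#2 (0, 0, -3, -3): internal (-2.12132, 0.87868); octagon support 2.12132 vs apothem 1.5 → ∉ W
#3 (2, 3, 2, 0): internal (-0.12132, 0.12132); octagon support 0.17157 vs apothem 1.5 → ∈ W

1, 3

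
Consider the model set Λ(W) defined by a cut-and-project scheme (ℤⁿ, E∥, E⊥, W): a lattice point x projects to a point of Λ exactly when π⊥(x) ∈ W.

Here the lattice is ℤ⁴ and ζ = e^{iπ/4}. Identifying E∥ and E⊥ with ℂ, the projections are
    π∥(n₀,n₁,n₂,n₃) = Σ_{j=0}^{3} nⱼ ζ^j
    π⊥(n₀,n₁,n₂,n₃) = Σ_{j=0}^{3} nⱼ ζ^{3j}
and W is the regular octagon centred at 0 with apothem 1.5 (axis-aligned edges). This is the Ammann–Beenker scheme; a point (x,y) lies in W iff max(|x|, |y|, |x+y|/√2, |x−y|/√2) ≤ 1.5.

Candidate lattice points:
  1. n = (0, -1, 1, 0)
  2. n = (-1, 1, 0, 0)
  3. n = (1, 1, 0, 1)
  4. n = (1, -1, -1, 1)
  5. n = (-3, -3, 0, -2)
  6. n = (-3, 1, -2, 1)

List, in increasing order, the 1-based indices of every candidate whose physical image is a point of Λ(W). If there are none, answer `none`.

none

With ζ = e^{iπ/4} the internal vectors are ζ^0,ζ^3,ζ^6,ζ^9.
#1 (0, -1, 1, 0): internal (0.70711, -1.70711); octagon support 1.70711 vs apothem 1.5 → ∉ W
#2 (-1, 1, 0, 0): internal (-1.70711, 0.70711); octagon support 1.70711 vs apothem 1.5 → ∉ W
#3 (1, 1, 0, 1): internal (1.00000, 1.41421); octagon support 1.70711 vs apothem 1.5 → ∉ W
#4 (1, -1, -1, 1): internal (2.41421, 1.00000); octagon support 2.41421 vs apothem 1.5 → ∉ W
#5 (-3, -3, 0, -2): internal (-2.29289, -3.53553); octagon support 4.12132 vs apothem 1.5 → ∉ W
#6 (-3, 1, -2, 1): internal (-3.00000, 3.41421); octagon support 4.53553 vs apothem 1.5 → ∉ W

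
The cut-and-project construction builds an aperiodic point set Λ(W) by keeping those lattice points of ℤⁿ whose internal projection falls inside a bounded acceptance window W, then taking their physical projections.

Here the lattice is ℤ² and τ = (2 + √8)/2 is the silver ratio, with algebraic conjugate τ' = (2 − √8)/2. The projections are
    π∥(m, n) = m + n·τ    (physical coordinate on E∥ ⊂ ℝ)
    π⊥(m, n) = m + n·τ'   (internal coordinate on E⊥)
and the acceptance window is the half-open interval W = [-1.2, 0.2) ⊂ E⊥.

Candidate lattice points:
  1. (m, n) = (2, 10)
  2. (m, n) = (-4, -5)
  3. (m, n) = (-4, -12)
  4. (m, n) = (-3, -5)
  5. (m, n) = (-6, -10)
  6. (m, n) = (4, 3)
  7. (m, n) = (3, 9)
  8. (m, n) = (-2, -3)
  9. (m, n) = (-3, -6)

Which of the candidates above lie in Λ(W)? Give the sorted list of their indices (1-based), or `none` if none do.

4, 7, 8, 9

τ' = (2−√8)/2 ≈ -0.41421.
[1] lift (2,10): star map gives -2.14214; window check -1.2 ≤ -2.14214 < 0.2 is false → out
[2] lift (-4,-5): star map gives -1.92893; window check -1.2 ≤ -1.92893 < 0.2 is false → out
[3] lift (-4,-12): star map gives 0.97056; window check -1.2 ≤ 0.97056 < 0.2 is false → out
[4] lift (-3,-5): star map gives -0.92893; window check -1.2 ≤ -0.92893 < 0.2 is true → IN Λ
[5] lift (-6,-10): star map gives -1.85786; window check -1.2 ≤ -1.85786 < 0.2 is false → out
[6] lift (4,3): star map gives 2.75736; window check -1.2 ≤ 2.75736 < 0.2 is false → out
[7] lift (3,9): star map gives -0.72792; window check -1.2 ≤ -0.72792 < 0.2 is true → IN Λ
[8] lift (-2,-3): star map gives -0.75736; window check -1.2 ≤ -0.75736 < 0.2 is true → IN Λ
[9] lift (-3,-6): star map gives -0.51472; window check -1.2 ≤ -0.51472 < 0.2 is true → IN Λ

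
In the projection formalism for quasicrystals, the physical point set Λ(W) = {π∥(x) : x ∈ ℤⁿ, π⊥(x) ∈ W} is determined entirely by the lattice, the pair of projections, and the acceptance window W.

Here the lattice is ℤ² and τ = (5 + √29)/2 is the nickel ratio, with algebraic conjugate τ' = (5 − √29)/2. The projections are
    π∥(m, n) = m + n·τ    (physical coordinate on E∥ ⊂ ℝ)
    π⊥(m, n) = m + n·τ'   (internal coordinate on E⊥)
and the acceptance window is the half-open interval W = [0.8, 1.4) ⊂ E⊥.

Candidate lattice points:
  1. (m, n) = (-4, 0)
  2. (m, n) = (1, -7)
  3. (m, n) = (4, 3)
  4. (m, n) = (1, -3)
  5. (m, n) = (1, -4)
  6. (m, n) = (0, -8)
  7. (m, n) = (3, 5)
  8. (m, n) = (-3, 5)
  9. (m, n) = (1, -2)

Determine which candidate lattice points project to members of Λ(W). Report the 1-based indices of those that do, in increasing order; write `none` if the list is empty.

τ' = (5−√29)/2 ≈ -0.1926.
#1 (-4,0): internal coord -4 + (0)·τ' = -4.0000; -4.0000 ∉ [0.8, 1.4) → out
#2 (1,-7): internal coord 1 + (-7)·τ' = +2.3481; +2.3481 ∉ [0.8, 1.4) → out
#3 (4,3): internal coord 4 + (3)·τ' = +3.4223; +3.4223 ∉ [0.8, 1.4) → out
#4 (1,-3): internal coord 1 + (-3)·τ' = +1.5777; +1.5777 ∉ [0.8, 1.4) → out
#5 (1,-4): internal coord 1 + (-4)·τ' = +1.7703; +1.7703 ∉ [0.8, 1.4) → out
#6 (0,-8): internal coord 0 + (-8)·τ' = +1.5407; +1.5407 ∉ [0.8, 1.4) → out
#7 (3,5): internal coord 3 + (5)·τ' = +2.0371; +2.0371 ∉ [0.8, 1.4) → out
#8 (-3,5): internal coord -3 + (5)·τ' = -3.9629; -3.9629 ∉ [0.8, 1.4) → out
#9 (1,-2): internal coord 1 + (-2)·τ' = +1.3852; +1.3852 ∈ [0.8, 1.4) → IN Λ

9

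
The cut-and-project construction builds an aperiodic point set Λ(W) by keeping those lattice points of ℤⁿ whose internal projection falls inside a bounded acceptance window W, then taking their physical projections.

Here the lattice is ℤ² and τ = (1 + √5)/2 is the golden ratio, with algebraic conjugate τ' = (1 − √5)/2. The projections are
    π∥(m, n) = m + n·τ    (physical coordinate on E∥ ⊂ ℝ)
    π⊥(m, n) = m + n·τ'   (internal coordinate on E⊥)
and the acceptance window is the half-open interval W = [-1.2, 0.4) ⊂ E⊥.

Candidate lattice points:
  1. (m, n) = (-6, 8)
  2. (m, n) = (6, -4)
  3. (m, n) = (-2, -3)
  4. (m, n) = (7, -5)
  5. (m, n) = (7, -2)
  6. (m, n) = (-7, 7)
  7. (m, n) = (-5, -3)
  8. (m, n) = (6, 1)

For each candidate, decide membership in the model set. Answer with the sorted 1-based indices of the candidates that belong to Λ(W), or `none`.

3

Numerically τ ≈ 1.61803 and τ' = −1/τ ≈ -0.61803.
[1] lift (-6,8): star map gives -10.94427; window check -1.2 ≤ -10.94427 < 0.4 is false → out
[2] lift (6,-4): star map gives 8.47214; window check -1.2 ≤ 8.47214 < 0.4 is false → out
[3] lift (-2,-3): star map gives -0.14590; window check -1.2 ≤ -0.14590 < 0.4 is true → IN Λ
[4] lift (7,-5): star map gives 10.09017; window check -1.2 ≤ 10.09017 < 0.4 is false → out
[5] lift (7,-2): star map gives 8.23607; window check -1.2 ≤ 8.23607 < 0.4 is false → out
[6] lift (-7,7): star map gives -11.32624; window check -1.2 ≤ -11.32624 < 0.4 is false → out
[7] lift (-5,-3): star map gives -3.14590; window check -1.2 ≤ -3.14590 < 0.4 is false → out
[8] lift (6,1): star map gives 5.38197; window check -1.2 ≤ 5.38197 < 0.4 is false → out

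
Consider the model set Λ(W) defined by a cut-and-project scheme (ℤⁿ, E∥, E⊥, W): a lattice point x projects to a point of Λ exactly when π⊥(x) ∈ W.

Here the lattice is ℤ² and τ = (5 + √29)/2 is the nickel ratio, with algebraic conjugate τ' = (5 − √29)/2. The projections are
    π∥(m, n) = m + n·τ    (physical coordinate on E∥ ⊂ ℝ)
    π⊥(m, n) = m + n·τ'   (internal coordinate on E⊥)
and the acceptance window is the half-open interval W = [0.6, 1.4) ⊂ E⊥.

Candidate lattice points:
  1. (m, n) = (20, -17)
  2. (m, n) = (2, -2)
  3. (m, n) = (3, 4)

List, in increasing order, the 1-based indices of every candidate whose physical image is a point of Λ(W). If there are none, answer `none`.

none

Numerically τ ≈ 5.1926 and τ' = −1/τ ≈ -0.1926.
#1 (20,-17): internal coord 20 + (-17)·τ' = +23.2739; +23.2739 ∉ [0.6, 1.4) → out
#2 (2,-2): internal coord 2 + (-2)·τ' = +2.3852; +2.3852 ∉ [0.6, 1.4) → out
#3 (3,4): internal coord 3 + (4)·τ' = +2.2297; +2.2297 ∉ [0.6, 1.4) → out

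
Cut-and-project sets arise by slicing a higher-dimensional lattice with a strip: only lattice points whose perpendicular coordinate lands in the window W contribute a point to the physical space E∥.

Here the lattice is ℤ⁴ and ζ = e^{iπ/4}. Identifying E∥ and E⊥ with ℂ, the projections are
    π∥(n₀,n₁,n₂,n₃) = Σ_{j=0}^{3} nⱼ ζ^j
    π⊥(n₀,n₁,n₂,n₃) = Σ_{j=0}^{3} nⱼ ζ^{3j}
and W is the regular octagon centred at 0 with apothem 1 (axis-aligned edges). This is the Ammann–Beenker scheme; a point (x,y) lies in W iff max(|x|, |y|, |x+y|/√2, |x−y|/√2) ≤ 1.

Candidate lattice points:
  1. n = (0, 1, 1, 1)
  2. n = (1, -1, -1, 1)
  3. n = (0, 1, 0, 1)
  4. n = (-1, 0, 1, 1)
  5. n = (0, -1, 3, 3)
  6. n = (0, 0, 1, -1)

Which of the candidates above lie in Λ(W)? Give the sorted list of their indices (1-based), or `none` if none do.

1, 4

With ζ = e^{iπ/4} the internal vectors are ζ^0,ζ^3,ζ^6,ζ^9.
#1 (0, 1, 1, 1): internal (0.000000, 0.414214); octagon support 0.414214 vs apothem 1 → ∈ W
#2 (1, -1, -1, 1): internal (2.414214, 1.000000); octagon support 2.414214 vs apothem 1 → ∉ W
#3 (0, 1, 0, 1): internal (0.000000, 1.414214); octagon support 1.414214 vs apothem 1 → ∉ W
#4 (-1, 0, 1, 1): internal (-0.292893, -0.292893); octagon support 0.414214 vs apothem 1 → ∈ W
#5 (0, -1, 3, 3): internal (2.828427, -1.585786); octagon support 3.121320 vs apothem 1 → ∉ W
#6 (0, 0, 1, -1): internal (-0.707107, -1.707107); octagon support 1.707107 vs apothem 1 → ∉ W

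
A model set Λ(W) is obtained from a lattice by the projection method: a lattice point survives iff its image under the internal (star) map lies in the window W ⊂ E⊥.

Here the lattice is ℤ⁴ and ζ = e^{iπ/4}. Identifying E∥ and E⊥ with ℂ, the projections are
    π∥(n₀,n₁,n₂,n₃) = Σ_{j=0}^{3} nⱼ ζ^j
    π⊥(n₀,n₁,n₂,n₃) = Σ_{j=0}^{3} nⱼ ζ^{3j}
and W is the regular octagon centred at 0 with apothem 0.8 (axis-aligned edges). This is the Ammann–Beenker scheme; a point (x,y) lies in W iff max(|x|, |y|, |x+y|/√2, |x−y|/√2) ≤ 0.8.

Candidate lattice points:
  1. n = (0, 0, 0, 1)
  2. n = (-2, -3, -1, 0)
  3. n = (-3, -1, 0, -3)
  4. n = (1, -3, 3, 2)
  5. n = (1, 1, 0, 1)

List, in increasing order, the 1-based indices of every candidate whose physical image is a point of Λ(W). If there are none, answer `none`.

Internal map: ζ^{3j} for j=0..3 gives (1,0), (−√2/2,√2/2), (0,−1), (√2/2,√2/2).
#1 (0, 0, 0, 1): internal (0.70711, 0.70711); octagon support 1.00000 vs apothem 0.8 → ∉ W
#2 (-2, -3, -1, 0): internal (0.12132, -1.12132); octagon support 1.12132 vs apothem 0.8 → ∉ W
#3 (-3, -1, 0, -3): internal (-4.41421, -2.82843); octagon support 5.12132 vs apothem 0.8 → ∉ W
#4 (1, -3, 3, 2): internal (4.53553, -3.70711); octagon support 5.82843 vs apothem 0.8 → ∉ W
#5 (1, 1, 0, 1): internal (1.00000, 1.41421); octagon support 1.70711 vs apothem 0.8 → ∉ W

none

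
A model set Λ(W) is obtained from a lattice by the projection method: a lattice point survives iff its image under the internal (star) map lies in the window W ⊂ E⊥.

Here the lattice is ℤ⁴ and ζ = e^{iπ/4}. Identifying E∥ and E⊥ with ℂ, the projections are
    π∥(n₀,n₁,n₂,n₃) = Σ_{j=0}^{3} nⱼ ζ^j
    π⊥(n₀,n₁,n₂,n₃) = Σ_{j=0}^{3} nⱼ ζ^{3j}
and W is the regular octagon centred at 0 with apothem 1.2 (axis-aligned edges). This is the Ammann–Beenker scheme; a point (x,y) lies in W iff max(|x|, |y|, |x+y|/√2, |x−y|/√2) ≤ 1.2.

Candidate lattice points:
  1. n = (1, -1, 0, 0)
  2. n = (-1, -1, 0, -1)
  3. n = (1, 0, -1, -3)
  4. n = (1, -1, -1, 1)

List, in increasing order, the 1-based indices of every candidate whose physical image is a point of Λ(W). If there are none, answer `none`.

none

With ζ = e^{iπ/4} the internal vectors are ζ^0,ζ^3,ζ^6,ζ^9.
#1 (1, -1, 0, 0): internal (1.707107, -0.707107); octagon support 1.707107 vs apothem 1.2 → ∉ W
#2 (-1, -1, 0, -1): internal (-1.000000, -1.414214); octagon support 1.707107 vs apothem 1.2 → ∉ W
#3 (1, 0, -1, -3): internal (-1.121320, -1.121320); octagon support 1.585786 vs apothem 1.2 → ∉ W
#4 (1, -1, -1, 1): internal (2.414214, 1.000000); octagon support 2.414214 vs apothem 1.2 → ∉ W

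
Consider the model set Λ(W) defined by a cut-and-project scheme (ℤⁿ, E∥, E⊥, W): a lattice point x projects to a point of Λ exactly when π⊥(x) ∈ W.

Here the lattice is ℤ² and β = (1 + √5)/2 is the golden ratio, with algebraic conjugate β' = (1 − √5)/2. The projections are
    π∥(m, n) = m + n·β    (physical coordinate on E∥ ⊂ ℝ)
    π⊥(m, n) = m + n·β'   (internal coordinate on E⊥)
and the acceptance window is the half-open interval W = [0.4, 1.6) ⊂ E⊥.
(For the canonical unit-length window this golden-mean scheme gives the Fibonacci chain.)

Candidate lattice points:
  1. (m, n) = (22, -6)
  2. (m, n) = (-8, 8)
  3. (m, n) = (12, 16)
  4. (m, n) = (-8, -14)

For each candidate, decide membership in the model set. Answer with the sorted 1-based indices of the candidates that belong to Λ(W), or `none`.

4

Numerically β ≈ 1.61803 and β' = −1/β ≈ -0.61803.
candidate 1: (m,n)=(22,-6) → π∥ = 22-6·β ≈ 12.29180, π⊥ = 22-6·β' ≈ 25.70820 ∉ [0.4, 1.6) ⇒ out
candidate 2: (m,n)=(-8,8) → π∥ = -8+8·β ≈ 4.94427, π⊥ = -8+8·β' ≈ -12.94427 ∉ [0.4, 1.6) ⇒ out
candidate 3: (m,n)=(12,16) → π∥ = 12+16·β ≈ 37.88854, π⊥ = 12+16·β' ≈ 2.11146 ∉ [0.4, 1.6) ⇒ out
candidate 4: (m,n)=(-8,-14) → π∥ = -8-14·β ≈ -30.65248, π⊥ = -8-14·β' ≈ 0.65248 ∈ [0.4, 1.6) ⇒ IN Λ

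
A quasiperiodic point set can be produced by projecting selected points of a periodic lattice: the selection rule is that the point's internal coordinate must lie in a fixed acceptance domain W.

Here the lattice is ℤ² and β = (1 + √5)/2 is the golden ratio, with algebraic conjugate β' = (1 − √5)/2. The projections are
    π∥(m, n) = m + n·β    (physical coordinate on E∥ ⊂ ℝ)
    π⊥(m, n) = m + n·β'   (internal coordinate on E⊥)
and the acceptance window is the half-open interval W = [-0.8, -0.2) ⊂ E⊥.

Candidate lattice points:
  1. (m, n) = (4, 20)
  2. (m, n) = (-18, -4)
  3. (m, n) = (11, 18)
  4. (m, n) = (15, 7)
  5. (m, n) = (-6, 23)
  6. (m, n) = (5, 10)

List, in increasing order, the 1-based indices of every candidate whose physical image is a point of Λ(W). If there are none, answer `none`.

none

Numerically β ≈ 1.6180 and β' = −1/β ≈ -0.6180.
[1] lift (4,20): star map gives -8.3607; window check -0.8 ≤ -8.3607 < -0.2 is false → out
[2] lift (-18,-4): star map gives -15.5279; window check -0.8 ≤ -15.5279 < -0.2 is false → out
[3] lift (11,18): star map gives -0.1246; window check -0.8 ≤ -0.1246 < -0.2 is false → out
[4] lift (15,7): star map gives 10.6738; window check -0.8 ≤ 10.6738 < -0.2 is false → out
[5] lift (-6,23): star map gives -20.2148; window check -0.8 ≤ -20.2148 < -0.2 is false → out
[6] lift (5,10): star map gives -1.1803; window check -0.8 ≤ -1.1803 < -0.2 is false → out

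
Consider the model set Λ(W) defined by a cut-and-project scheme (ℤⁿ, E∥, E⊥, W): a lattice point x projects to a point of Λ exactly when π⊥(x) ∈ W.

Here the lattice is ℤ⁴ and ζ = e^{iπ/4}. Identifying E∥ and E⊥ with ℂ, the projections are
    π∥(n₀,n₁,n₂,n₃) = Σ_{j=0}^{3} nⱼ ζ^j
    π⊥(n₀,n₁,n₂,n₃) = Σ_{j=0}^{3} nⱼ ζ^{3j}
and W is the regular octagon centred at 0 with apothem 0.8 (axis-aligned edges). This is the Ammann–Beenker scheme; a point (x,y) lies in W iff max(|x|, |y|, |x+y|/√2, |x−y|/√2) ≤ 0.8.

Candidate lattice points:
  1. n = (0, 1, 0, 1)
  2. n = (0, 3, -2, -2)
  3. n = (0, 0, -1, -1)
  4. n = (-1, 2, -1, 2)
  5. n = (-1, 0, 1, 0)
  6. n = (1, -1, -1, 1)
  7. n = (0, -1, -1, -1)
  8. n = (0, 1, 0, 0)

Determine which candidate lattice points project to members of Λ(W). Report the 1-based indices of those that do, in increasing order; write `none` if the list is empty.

Internal map: ζ^{3j} for j=0..3 gives (1,0), (−√2/2,√2/2), (0,−1), (√2/2,√2/2).
#1 (0, 1, 0, 1): internal (0.00000, 1.41421); octagon support 1.41421 vs apothem 0.8 → ∉ W
#2 (0, 3, -2, -2): internal (-3.53553, 2.70711); octagon support 4.41421 vs apothem 0.8 → ∉ W
#3 (0, 0, -1, -1): internal (-0.70711, 0.29289); octagon support 0.70711 vs apothem 0.8 → ∈ W
#4 (-1, 2, -1, 2): internal (-1.00000, 3.82843); octagon support 3.82843 vs apothem 0.8 → ∉ W
#5 (-1, 0, 1, 0): internal (-1.00000, -1.00000); octagon support 1.41421 vs apothem 0.8 → ∉ W
#6 (1, -1, -1, 1): internal (2.41421, 1.00000); octagon support 2.41421 vs apothem 0.8 → ∉ W
#7 (0, -1, -1, -1): internal (0.00000, -0.41421); octagon support 0.41421 vs apothem 0.8 → ∈ W
#8 (0, 1, 0, 0): internal (-0.70711, 0.70711); octagon support 1.00000 vs apothem 0.8 → ∉ W

3, 7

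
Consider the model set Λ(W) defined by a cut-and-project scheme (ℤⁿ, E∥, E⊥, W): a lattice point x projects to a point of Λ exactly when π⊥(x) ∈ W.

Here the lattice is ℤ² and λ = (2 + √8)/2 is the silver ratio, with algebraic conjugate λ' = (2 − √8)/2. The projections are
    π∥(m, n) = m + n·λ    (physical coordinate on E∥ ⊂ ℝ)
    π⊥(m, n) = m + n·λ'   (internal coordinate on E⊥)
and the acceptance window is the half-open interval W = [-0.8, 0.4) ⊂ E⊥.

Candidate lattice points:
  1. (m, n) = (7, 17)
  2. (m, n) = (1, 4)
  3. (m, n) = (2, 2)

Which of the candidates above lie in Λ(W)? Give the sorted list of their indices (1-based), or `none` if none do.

Numerically λ ≈ 2.4142 and λ' = −1/λ ≈ -0.4142.
[1] lift (7,17): star map gives -0.0416; window check -0.8 ≤ -0.0416 < 0.4 is true → IN Λ
[2] lift (1,4): star map gives -0.6569; window check -0.8 ≤ -0.6569 < 0.4 is true → IN Λ
[3] lift (2,2): star map gives 1.1716; window check -0.8 ≤ 1.1716 < 0.4 is false → out

1, 2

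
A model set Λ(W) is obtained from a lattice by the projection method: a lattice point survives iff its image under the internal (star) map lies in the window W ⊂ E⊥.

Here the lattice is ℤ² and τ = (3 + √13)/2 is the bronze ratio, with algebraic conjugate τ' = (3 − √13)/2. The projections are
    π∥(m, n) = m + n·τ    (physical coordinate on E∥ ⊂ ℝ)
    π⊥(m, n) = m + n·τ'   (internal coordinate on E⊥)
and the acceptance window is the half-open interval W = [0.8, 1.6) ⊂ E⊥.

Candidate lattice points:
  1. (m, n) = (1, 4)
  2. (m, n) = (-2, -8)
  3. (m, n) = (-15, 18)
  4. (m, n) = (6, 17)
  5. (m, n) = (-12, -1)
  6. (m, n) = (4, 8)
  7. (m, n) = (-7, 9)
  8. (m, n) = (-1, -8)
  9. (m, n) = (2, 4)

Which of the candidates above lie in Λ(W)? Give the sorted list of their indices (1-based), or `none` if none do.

τ' = (3−√13)/2 ≈ -0.302776.
#1 (1,4): internal coord 1 + (4)·τ' = -0.211103; -0.211103 ∉ [0.8, 1.6) → out
#2 (-2,-8): internal coord -2 + (-8)·τ' = +0.422205; +0.422205 ∉ [0.8, 1.6) → out
#3 (-15,18): internal coord -15 + (18)·τ' = -20.449961; -20.449961 ∉ [0.8, 1.6) → out
#4 (6,17): internal coord 6 + (17)·τ' = +0.852814; +0.852814 ∈ [0.8, 1.6) → IN Λ
#5 (-12,-1): internal coord -12 + (-1)·τ' = -11.697224; -11.697224 ∉ [0.8, 1.6) → out
#6 (4,8): internal coord 4 + (8)·τ' = +1.577795; +1.577795 ∈ [0.8, 1.6) → IN Λ
#7 (-7,9): internal coord -7 + (9)·τ' = -9.724981; -9.724981 ∉ [0.8, 1.6) → out
#8 (-1,-8): internal coord -1 + (-8)·τ' = +1.422205; +1.422205 ∈ [0.8, 1.6) → IN Λ
#9 (2,4): internal coord 2 + (4)·τ' = +0.788897; +0.788897 ∉ [0.8, 1.6) → out

4, 6, 8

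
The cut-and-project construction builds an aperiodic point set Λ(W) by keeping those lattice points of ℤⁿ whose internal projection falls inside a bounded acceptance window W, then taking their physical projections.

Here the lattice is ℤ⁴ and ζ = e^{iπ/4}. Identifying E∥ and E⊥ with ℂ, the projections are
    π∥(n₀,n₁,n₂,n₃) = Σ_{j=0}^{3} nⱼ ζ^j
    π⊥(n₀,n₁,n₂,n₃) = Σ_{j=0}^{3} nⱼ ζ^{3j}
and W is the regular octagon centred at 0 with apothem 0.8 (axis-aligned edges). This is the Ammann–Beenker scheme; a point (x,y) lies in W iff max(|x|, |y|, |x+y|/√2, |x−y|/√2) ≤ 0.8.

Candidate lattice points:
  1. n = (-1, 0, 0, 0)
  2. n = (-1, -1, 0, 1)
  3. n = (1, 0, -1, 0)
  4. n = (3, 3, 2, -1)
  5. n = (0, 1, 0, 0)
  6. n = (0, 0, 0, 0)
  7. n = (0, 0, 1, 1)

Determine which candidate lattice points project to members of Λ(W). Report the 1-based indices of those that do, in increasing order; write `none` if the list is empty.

With ζ = e^{iπ/4} the internal vectors are ζ^0,ζ^3,ζ^6,ζ^9.
#1 (-1, 0, 0, 0): internal (-1.0000, 0.0000); octagon support 1.0000 vs apothem 0.8 → ∉ W
#2 (-1, -1, 0, 1): internal (0.4142, 0.0000); octagon support 0.4142 vs apothem 0.8 → ∈ W
#3 (1, 0, -1, 0): internal (1.0000, 1.0000); octagon support 1.4142 vs apothem 0.8 → ∉ W
#4 (3, 3, 2, -1): internal (0.1716, -0.5858); octagon support 0.5858 vs apothem 0.8 → ∈ W
#5 (0, 1, 0, 0): internal (-0.7071, 0.7071); octagon support 1.0000 vs apothem 0.8 → ∉ W
#6 (0, 0, 0, 0): internal (0.0000, 0.0000); octagon support 0.0000 vs apothem 0.8 → ∈ W
#7 (0, 0, 1, 1): internal (0.7071, -0.2929); octagon support 0.7071 vs apothem 0.8 → ∈ W

2, 4, 6, 7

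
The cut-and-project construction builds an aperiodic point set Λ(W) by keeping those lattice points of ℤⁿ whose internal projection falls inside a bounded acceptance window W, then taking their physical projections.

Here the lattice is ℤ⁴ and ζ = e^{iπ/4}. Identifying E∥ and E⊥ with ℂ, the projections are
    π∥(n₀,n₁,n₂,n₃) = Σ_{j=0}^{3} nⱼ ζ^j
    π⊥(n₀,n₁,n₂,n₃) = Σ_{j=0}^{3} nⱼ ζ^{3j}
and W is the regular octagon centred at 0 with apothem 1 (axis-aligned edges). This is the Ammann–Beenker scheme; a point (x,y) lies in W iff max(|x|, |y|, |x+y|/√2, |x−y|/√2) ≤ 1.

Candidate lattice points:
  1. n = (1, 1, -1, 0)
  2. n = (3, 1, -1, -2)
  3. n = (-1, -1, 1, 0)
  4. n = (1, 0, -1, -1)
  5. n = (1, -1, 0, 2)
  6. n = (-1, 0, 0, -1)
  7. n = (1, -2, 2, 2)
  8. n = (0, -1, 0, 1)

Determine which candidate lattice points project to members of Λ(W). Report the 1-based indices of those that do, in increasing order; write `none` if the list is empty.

With ζ = e^{iπ/4} the internal vectors are ζ^0,ζ^3,ζ^6,ζ^9.
candidate 1: n = (1, 1, -1, 0) → π⊥ ≈ (+0.29289, +1.70711); max(|x|,|y|,|x±y|/√2) = 1.70711 > 1 ⇒ ∉ W
candidate 2: n = (3, 1, -1, -2) → π⊥ ≈ (+0.87868, +0.29289); max(|x|,|y|,|x±y|/√2) = 0.87868 ≤ 1 ⇒ ∈ W
candidate 3: n = (-1, -1, 1, 0) → π⊥ ≈ (-0.29289, -1.70711); max(|x|,|y|,|x±y|/√2) = 1.70711 > 1 ⇒ ∉ W
candidate 4: n = (1, 0, -1, -1) → π⊥ ≈ (+0.29289, +0.29289); max(|x|,|y|,|x±y|/√2) = 0.41421 ≤ 1 ⇒ ∈ W
candidate 5: n = (1, -1, 0, 2) → π⊥ ≈ (+3.12132, +0.70711); max(|x|,|y|,|x±y|/√2) = 3.12132 > 1 ⇒ ∉ W
candidate 6: n = (-1, 0, 0, -1) → π⊥ ≈ (-1.70711, -0.70711); max(|x|,|y|,|x±y|/√2) = 1.70711 > 1 ⇒ ∉ W
candidate 7: n = (1, -2, 2, 2) → π⊥ ≈ (+3.82843, -2.00000); max(|x|,|y|,|x±y|/√2) = 4.12132 > 1 ⇒ ∉ W
candidate 8: n = (0, -1, 0, 1) → π⊥ ≈ (+1.41421, +0.00000); max(|x|,|y|,|x±y|/√2) = 1.41421 > 1 ⇒ ∉ W

2, 4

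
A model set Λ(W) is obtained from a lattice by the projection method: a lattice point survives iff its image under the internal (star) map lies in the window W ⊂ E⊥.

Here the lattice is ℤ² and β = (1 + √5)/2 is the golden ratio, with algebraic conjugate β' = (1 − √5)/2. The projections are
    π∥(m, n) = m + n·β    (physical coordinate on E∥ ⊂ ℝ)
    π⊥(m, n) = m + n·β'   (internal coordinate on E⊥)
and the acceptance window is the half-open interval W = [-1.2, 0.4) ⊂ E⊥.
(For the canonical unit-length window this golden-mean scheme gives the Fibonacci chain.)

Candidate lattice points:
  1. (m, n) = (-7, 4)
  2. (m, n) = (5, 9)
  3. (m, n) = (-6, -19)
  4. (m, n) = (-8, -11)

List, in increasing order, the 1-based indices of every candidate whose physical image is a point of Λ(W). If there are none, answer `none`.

2

β' = (1−√5)/2 ≈ -0.6180.
candidate 1: (m,n)=(-7,4) → π∥ = -7+4·β ≈ -0.5279, π⊥ = -7+4·β' ≈ -9.4721 ∉ [-1.2, 0.4) ⇒ out
candidate 2: (m,n)=(5,9) → π∥ = 5+9·β ≈ 19.5623, π⊥ = 5+9·β' ≈ -0.5623 ∈ [-1.2, 0.4) ⇒ IN Λ
candidate 3: (m,n)=(-6,-19) → π∥ = -6-19·β ≈ -36.7426, π⊥ = -6-19·β' ≈ 5.7426 ∉ [-1.2, 0.4) ⇒ out
candidate 4: (m,n)=(-8,-11) → π∥ = -8-11·β ≈ -25.7984, π⊥ = -8-11·β' ≈ -1.2016 ∉ [-1.2, 0.4) ⇒ out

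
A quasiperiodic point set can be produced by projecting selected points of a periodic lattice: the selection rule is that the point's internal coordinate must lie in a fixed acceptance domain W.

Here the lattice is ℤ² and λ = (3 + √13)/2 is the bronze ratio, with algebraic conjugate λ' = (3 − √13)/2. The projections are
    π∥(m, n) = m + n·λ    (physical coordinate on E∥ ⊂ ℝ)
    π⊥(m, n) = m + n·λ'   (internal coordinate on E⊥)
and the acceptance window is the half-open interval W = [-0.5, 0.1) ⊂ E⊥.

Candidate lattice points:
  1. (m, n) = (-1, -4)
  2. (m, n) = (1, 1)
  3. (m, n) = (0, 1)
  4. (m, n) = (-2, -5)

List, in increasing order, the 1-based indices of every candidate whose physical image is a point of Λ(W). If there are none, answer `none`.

λ' = (3−√13)/2 ≈ -0.3028.
#1 (-1,-4): internal coord -1 + (-4)·λ' = +0.2111; +0.2111 ∉ [-0.5, 0.1) → out
#2 (1,1): internal coord 1 + (1)·λ' = +0.6972; +0.6972 ∉ [-0.5, 0.1) → out
#3 (0,1): internal coord 0 + (1)·λ' = -0.3028; -0.3028 ∈ [-0.5, 0.1) → IN Λ
#4 (-2,-5): internal coord -2 + (-5)·λ' = -0.4861; -0.4861 ∈ [-0.5, 0.1) → IN Λ

3, 4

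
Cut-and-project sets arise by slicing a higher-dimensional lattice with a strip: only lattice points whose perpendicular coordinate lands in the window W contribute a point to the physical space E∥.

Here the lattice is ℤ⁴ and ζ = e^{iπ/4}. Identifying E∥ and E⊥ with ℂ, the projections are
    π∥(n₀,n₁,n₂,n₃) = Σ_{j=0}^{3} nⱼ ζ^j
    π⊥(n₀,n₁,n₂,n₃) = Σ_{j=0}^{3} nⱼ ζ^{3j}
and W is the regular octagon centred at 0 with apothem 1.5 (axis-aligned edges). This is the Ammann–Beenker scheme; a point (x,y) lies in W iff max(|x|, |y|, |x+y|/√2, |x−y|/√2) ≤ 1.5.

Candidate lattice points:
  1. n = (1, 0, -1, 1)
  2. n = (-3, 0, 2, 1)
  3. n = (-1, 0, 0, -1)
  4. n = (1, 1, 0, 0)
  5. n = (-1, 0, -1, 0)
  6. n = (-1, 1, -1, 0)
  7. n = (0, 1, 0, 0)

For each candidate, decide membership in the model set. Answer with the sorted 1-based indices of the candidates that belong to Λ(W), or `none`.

Internal map: ζ^{3j} for j=0..3 gives (1,0), (−√2/2,√2/2), (0,−1), (√2/2,√2/2).
candidate 1: n = (1, 0, -1, 1) → π⊥ ≈ (+1.70711, +1.70711); max(|x|,|y|,|x±y|/√2) = 2.41421 > 1.5 ⇒ ∉ W
candidate 2: n = (-3, 0, 2, 1) → π⊥ ≈ (-2.29289, -1.29289); max(|x|,|y|,|x±y|/√2) = 2.53553 > 1.5 ⇒ ∉ W
candidate 3: n = (-1, 0, 0, -1) → π⊥ ≈ (-1.70711, -0.70711); max(|x|,|y|,|x±y|/√2) = 1.70711 > 1.5 ⇒ ∉ W
candidate 4: n = (1, 1, 0, 0) → π⊥ ≈ (+0.29289, +0.70711); max(|x|,|y|,|x±y|/√2) = 0.70711 ≤ 1.5 ⇒ ∈ W
candidate 5: n = (-1, 0, -1, 0) → π⊥ ≈ (-1.00000, +1.00000); max(|x|,|y|,|x±y|/√2) = 1.41421 ≤ 1.5 ⇒ ∈ W
candidate 6: n = (-1, 1, -1, 0) → π⊥ ≈ (-1.70711, +1.70711); max(|x|,|y|,|x±y|/√2) = 2.41421 > 1.5 ⇒ ∉ W
candidate 7: n = (0, 1, 0, 0) → π⊥ ≈ (-0.70711, +0.70711); max(|x|,|y|,|x±y|/√2) = 1.00000 ≤ 1.5 ⇒ ∈ W

4, 5, 7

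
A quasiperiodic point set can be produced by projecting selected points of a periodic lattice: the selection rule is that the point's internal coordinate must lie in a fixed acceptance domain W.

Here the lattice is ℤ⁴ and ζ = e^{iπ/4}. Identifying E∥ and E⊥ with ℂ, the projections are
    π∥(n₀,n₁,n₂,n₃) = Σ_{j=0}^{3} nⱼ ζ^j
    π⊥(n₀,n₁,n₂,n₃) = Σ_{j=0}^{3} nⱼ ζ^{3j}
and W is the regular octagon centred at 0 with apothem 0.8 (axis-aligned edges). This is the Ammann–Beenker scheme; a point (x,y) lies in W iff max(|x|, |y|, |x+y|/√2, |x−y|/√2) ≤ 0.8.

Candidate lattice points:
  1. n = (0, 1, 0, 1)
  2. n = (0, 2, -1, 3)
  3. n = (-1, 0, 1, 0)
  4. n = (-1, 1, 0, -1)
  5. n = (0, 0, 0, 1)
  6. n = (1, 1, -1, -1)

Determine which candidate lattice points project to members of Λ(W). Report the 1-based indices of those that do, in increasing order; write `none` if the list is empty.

none

π⊥(n) = n₀ + n₁ζ³ + n₂ζ⁶ + n₃ζ⁹ where ζ = e^{iπ/4}.
#1 (0, 1, 0, 1): internal (0.00000, 1.41421); octagon support 1.41421 vs apothem 0.8 → ∉ W
#2 (0, 2, -1, 3): internal (0.70711, 4.53553); octagon support 4.53553 vs apothem 0.8 → ∉ W
#3 (-1, 0, 1, 0): internal (-1.00000, -1.00000); octagon support 1.41421 vs apothem 0.8 → ∉ W
#4 (-1, 1, 0, -1): internal (-2.41421, 0.00000); octagon support 2.41421 vs apothem 0.8 → ∉ W
#5 (0, 0, 0, 1): internal (0.70711, 0.70711); octagon support 1.00000 vs apothem 0.8 → ∉ W
#6 (1, 1, -1, -1): internal (-0.41421, 1.00000); octagon support 1.00000 vs apothem 0.8 → ∉ W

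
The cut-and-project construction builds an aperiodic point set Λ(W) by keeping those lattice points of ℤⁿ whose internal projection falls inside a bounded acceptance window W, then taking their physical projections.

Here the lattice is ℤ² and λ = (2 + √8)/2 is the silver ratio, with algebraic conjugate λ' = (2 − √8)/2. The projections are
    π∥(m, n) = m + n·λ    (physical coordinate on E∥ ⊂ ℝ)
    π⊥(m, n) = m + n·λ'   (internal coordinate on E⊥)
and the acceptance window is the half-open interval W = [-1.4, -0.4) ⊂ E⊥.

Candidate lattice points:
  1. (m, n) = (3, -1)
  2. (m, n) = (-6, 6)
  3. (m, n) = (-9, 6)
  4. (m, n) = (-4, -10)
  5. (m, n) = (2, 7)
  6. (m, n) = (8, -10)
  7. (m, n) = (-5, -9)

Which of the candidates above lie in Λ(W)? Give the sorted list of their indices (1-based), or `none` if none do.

Compute λ' = (2−√8)/2 = -0.414214, so π⊥(m,n) = m -0.414214·n.
#1 (3,-1): internal coord 3 + (-1)·λ' = +3.414214; +3.414214 ∉ [-1.4, -0.4) → out
#2 (-6,6): internal coord -6 + (6)·λ' = -8.485281; -8.485281 ∉ [-1.4, -0.4) → out
#3 (-9,6): internal coord -9 + (6)·λ' = -11.485281; -11.485281 ∉ [-1.4, -0.4) → out
#4 (-4,-10): internal coord -4 + (-10)·λ' = +0.142136; +0.142136 ∉ [-1.4, -0.4) → out
#5 (2,7): internal coord 2 + (7)·λ' = -0.899495; -0.899495 ∈ [-1.4, -0.4) → IN Λ
#6 (8,-10): internal coord 8 + (-10)·λ' = +12.142136; +12.142136 ∉ [-1.4, -0.4) → out
#7 (-5,-9): internal coord -5 + (-9)·λ' = -1.272078; -1.272078 ∈ [-1.4, -0.4) → IN Λ

5, 7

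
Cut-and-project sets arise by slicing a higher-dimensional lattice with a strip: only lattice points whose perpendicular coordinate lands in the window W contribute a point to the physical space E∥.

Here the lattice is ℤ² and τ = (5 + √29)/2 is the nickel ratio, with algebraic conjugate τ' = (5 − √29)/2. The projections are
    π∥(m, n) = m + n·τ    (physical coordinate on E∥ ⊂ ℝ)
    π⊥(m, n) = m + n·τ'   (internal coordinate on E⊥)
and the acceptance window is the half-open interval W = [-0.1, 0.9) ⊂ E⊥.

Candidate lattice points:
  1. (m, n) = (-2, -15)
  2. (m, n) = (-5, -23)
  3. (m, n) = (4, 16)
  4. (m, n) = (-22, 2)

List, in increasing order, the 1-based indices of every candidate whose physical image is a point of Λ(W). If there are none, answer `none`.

Numerically τ ≈ 5.192582 and τ' = −1/τ ≈ -0.192582.
#1 (-2,-15): internal coord -2 + (-15)·τ' = +0.888736; +0.888736 ∈ [-0.1, 0.9) → IN Λ
#2 (-5,-23): internal coord -5 + (-23)·τ' = -0.570605; -0.570605 ∉ [-0.1, 0.9) → out
#3 (4,16): internal coord 4 + (16)·τ' = +0.918682; +0.918682 ∉ [-0.1, 0.9) → out
#4 (-22,2): internal coord -22 + (2)·τ' = -22.385165; -22.385165 ∉ [-0.1, 0.9) → out

1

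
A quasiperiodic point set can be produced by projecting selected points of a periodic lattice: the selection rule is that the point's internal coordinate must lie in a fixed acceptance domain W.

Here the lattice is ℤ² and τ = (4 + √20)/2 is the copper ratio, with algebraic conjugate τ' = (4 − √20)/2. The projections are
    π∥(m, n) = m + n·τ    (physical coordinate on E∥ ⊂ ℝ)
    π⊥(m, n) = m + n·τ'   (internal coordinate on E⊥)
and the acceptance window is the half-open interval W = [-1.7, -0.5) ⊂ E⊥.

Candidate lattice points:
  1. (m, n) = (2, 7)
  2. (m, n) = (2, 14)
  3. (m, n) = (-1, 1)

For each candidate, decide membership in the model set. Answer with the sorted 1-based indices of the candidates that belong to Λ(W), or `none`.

τ' = (4−√20)/2 ≈ -0.23607.
#1 (2,7): internal coord 2 + (7)·τ' = +0.34752; +0.34752 ∉ [-1.7, -0.5) → out
#2 (2,14): internal coord 2 + (14)·τ' = -1.30495; -1.30495 ∈ [-1.7, -0.5) → IN Λ
#3 (-1,1): internal coord -1 + (1)·τ' = -1.23607; -1.23607 ∈ [-1.7, -0.5) → IN Λ

2, 3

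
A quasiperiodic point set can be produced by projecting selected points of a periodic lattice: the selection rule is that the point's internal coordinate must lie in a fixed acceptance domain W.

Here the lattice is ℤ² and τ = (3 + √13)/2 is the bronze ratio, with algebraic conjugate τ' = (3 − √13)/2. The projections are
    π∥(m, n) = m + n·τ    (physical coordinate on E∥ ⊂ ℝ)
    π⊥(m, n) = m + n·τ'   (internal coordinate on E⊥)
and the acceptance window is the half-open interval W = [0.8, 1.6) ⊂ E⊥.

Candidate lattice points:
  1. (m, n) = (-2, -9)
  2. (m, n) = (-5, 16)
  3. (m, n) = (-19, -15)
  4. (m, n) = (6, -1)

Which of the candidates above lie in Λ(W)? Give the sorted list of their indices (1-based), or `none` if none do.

none

Compute τ' = (3−√13)/2 = -0.302776, so π⊥(m,n) = m -0.302776·n.
candidate 1: (m,n)=(-2,-9) → π∥ = -2-9·τ ≈ -31.724981, π⊥ = -2-9·τ' ≈ 0.724981 ∉ [0.8, 1.6) ⇒ out
candidate 2: (m,n)=(-5,16) → π∥ = -5+16·τ ≈ 47.844410, π⊥ = -5+16·τ' ≈ -9.844410 ∉ [0.8, 1.6) ⇒ out
candidate 3: (m,n)=(-19,-15) → π∥ = -19-15·τ ≈ -68.541635, π⊥ = -19-15·τ' ≈ -14.458365 ∉ [0.8, 1.6) ⇒ out
candidate 4: (m,n)=(6,-1) → π∥ = 6-1·τ ≈ 2.697224, π⊥ = 6-1·τ' ≈ 6.302776 ∉ [0.8, 1.6) ⇒ out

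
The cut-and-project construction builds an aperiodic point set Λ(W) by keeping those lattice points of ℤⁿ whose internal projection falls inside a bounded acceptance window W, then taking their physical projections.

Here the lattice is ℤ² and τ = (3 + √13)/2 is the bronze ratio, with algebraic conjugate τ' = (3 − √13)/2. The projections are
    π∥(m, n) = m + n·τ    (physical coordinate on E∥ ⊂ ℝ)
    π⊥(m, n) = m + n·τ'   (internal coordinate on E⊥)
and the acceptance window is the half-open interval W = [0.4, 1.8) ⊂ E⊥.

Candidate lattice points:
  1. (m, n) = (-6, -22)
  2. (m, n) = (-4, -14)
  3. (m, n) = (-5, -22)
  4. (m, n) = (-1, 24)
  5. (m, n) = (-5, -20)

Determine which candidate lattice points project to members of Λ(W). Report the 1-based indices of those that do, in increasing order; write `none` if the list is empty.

1, 3, 5

Compute τ' = (3−√13)/2 = -0.3028, so π⊥(m,n) = m -0.3028·n.
#1 (-6,-22): internal coord -6 + (-22)·τ' = +0.6611; +0.6611 ∈ [0.4, 1.8) → IN Λ
#2 (-4,-14): internal coord -4 + (-14)·τ' = +0.2389; +0.2389 ∉ [0.4, 1.8) → out
#3 (-5,-22): internal coord -5 + (-22)·τ' = +1.6611; +1.6611 ∈ [0.4, 1.8) → IN Λ
#4 (-1,24): internal coord -1 + (24)·τ' = -8.2666; -8.2666 ∉ [0.4, 1.8) → out
#5 (-5,-20): internal coord -5 + (-20)·τ' = +1.0555; +1.0555 ∈ [0.4, 1.8) → IN Λ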